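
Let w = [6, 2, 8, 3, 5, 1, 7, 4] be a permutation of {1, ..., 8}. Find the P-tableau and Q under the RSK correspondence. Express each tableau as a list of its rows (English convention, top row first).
Insert each entry of the permutation into P by Schensted row insertion, recording in Q the position of each new cell.

Insert 6: appended to row 1. P = [[6]].
Insert 2: 2 bumps 6 from row 1; 6 starts row 2. P = [[2], [6]].
Insert 8: appended to row 1. P = [[2, 8], [6]].
Insert 3: 3 bumps 8 from row 1; 8 appends to row 2. P = [[2, 3], [6, 8]].
Insert 5: appended to row 1. P = [[2, 3, 5], [6, 8]].
Insert 1: 1 bumps 2 from row 1; 2 bumps 6 from row 2; 6 starts row 3. P = [[1, 3, 5], [2, 8], [6]].
Insert 7: appended to row 1. P = [[1, 3, 5, 7], [2, 8], [6]].
Insert 4: 4 bumps 5 from row 1; 5 bumps 8 from row 2; 8 appends to row 3. P = [[1, 3, 4, 7], [2, 5], [6, 8]].

So P = [[1, 3, 4, 7], [2, 5], [6, 8]], Q = [[1, 3, 5, 7], [2, 4], [6, 8]].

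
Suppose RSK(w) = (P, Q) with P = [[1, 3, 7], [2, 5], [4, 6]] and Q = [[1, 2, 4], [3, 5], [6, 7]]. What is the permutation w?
4 6 2 7 5 1 3

Reverse the RSK construction: for i from n down to 1, find the cell of Q containing i, remove the entry at that cell from P, and reverse-bump it up through P; the value ejected from row 1 is w(i).

Step i=7: Q has 7 at row 3, column 2; remove 6 from row 3 of P and reverse-bump: 6 enters row 2 and ejects 5; 5 enters row 1 and ejects 3. So w(7) = 3. P is now [[1, 5, 7], [2, 6], [4]].
Step i=6: Q has 6 at row 3, column 1; remove 4 from row 3 of P and reverse-bump: 4 enters row 2 and ejects 2; 2 enters row 1 and ejects 1. So w(6) = 1. P is now [[2, 5, 7], [4, 6]].
Step i=5: Q has 5 at row 2, column 2; remove 6 from row 2 of P and reverse-bump: 6 enters row 1 and ejects 5. So w(5) = 5. P is now [[2, 6, 7], [4]].
Step i=4: Q has 4 at row 1, column 3; remove that cell from P, ejecting 7. So w(4) = 7. P is now [[2, 6], [4]].
Step i=3: Q has 3 at row 2, column 1; remove 4 from row 2 of P and reverse-bump: 4 enters row 1 and ejects 2. So w(3) = 2. P is now [[4, 6]].
Step i=2: Q has 2 at row 1, column 2; remove that cell from P, ejecting 6. So w(2) = 6. P is now [[4]].
Step i=1: Q has 1 at row 1, column 1; remove that cell from P, ejecting 4. So w(1) = 4. P is now [].

So w = 4 6 2 7 5 1 3.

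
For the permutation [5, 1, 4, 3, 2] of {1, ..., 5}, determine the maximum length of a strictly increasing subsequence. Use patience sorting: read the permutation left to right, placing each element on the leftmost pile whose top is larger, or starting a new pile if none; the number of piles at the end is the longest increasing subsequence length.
2

5: new pile. tops = [5]
1: onto pile 1 (replacing 5). tops = [1]
4: new pile. tops = [1, 4]
3: onto pile 2 (replacing 4). tops = [1, 3]
2: onto pile 2 (replacing 3). tops = [1, 2]

2 piles, so the longest increasing subsequence has length 2.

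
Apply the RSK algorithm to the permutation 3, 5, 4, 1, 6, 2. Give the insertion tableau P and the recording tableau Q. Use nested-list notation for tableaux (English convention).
P = [[1, 2, 6], [3, 4], [5]], Q = [[1, 2, 5], [3, 6], [4]]

Insert each entry of the permutation into P by Schensted row insertion, recording in Q the position of each new cell.

After inserting 3: P = [[3]].
After inserting 5: P = [[3, 5]].
After inserting 4: P = [[3, 4], [5]].
After inserting 1: P = [[1, 4], [3], [5]].
After inserting 6: P = [[1, 4, 6], [3], [5]].
After inserting 2: P = [[1, 2, 6], [3, 4], [5]].

So P = [[1, 2, 6], [3, 4], [5]], Q = [[1, 2, 5], [3, 6], [4]].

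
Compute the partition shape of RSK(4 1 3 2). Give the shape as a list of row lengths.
Row-insert each entry into an empty tableau.

After inserting 4: P = [[4]].
After inserting 1: P = [[1], [4]].
After inserting 3: P = [[1, 3], [4]].
After inserting 2: P = [[1, 2], [3], [4]].

The final insertion tableau P = [[1, 2], [3], [4]] has shape [2, 1, 1].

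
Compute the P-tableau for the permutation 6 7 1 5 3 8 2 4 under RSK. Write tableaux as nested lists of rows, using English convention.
Insert 6: appended to row 1. P = [[6]].
Insert 7: appended to row 1. P = [[6, 7]].
Insert 1: 1 bumps 6 from row 1; 6 starts row 2. P = [[1, 7], [6]].
Insert 5: 5 bumps 7 from row 1; 7 appends to row 2. P = [[1, 5], [6, 7]].
Insert 3: 3 bumps 5 from row 1; 5 bumps 6 from row 2; 6 starts row 3. P = [[1, 3], [5, 7], [6]].
Insert 8: appended to row 1. P = [[1, 3, 8], [5, 7], [6]].
Insert 2: 2 bumps 3 from row 1; 3 bumps 5 from row 2; 5 bumps 6 from row 3; 6 starts row 4. P = [[1, 2, 8], [3, 7], [5], [6]].
Insert 4: 4 bumps 8 from row 1; 8 appends to row 2. P = [[1, 2, 4], [3, 7, 8], [5], [6]].

So P = [[1, 2, 4], [3, 7, 8], [5], [6]].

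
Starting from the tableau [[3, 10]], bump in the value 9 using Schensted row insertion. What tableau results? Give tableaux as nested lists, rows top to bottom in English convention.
[[3, 9], [10]]

In row 1, 9 replaces 10 (the leftmost entry greater than 9); 10 is bumped to row 2. 10 starts a new row 2. The new tableau is [[3, 9], [10]].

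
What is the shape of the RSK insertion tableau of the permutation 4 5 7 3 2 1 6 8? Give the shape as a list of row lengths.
[4, 2, 1, 1]

Row-insert each entry into an empty tableau.

After inserting 4: P = [[4]].
After inserting 5: P = [[4, 5]].
After inserting 7: P = [[4, 5, 7]].
After inserting 3: P = [[3, 5, 7], [4]].
After inserting 2: P = [[2, 5, 7], [3], [4]].
After inserting 1: P = [[1, 5, 7], [2], [3], [4]].
After inserting 6: P = [[1, 5, 6], [2, 7], [3], [4]].
After inserting 8: P = [[1, 5, 6, 8], [2, 7], [3], [4]].

The final insertion tableau P = [[1, 5, 6, 8], [2, 7], [3], [4]] has shape [4, 2, 1, 1].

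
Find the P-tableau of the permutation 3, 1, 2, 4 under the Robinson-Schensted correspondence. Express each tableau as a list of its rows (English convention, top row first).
P = [[1, 2, 4], [3]]

Insert 3: appended to row 1. P = [[3]].
Insert 1: 1 bumps 3 from row 1; 3 starts row 2. P = [[1], [3]].
Insert 2: appended to row 1. P = [[1, 2], [3]].
Insert 4: appended to row 1. P = [[1, 2, 4], [3]].

So P = [[1, 2, 4], [3]].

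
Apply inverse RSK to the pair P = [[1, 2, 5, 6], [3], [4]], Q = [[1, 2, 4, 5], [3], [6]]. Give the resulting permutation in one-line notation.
Reverse the RSK construction: for i from n down to 1, find the cell of Q containing i, remove the entry at that cell from P, and reverse-bump it up through P; the value ejected from row 1 is w(i).

Step i=6: Q has 6 at row 3, column 1; remove 4 from row 3 of P and reverse-bump: 4 enters row 2 and ejects 3; 3 enters row 1 and ejects 2. So w(6) = 2. P is now [[1, 3, 5, 6], [4]].
Step i=5: Q has 5 at row 1, column 4; remove that cell from P, ejecting 6. So w(5) = 6. P is now [[1, 3, 5], [4]].
Step i=4: Q has 4 at row 1, column 3; remove that cell from P, ejecting 5. So w(4) = 5. P is now [[1, 3], [4]].
Step i=3: Q has 3 at row 2, column 1; remove 4 from row 2 of P and reverse-bump: 4 enters row 1 and ejects 3. So w(3) = 3. P is now [[1, 4]].
Step i=2: Q has 2 at row 1, column 2; remove that cell from P, ejecting 4. So w(2) = 4. P is now [[1]].
Step i=1: Q has 1 at row 1, column 1; remove that cell from P, ejecting 1. So w(1) = 1. P is now [].

So w = 1 4 3 5 6 2.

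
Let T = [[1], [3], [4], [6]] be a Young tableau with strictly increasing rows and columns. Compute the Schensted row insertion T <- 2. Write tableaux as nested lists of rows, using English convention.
[[1, 2], [3], [4], [6]]

2 is larger than every entry of row 1, so it is appended to row 1. The new tableau is [[1, 2], [3], [4], [6]].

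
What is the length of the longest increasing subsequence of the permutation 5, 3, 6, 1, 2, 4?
3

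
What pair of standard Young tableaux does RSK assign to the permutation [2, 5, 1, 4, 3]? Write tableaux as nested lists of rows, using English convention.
P = [[1, 3], [2, 4], [5]], Q = [[1, 2], [3, 4], [5]]

Insert each entry of the permutation into P by Schensted row insertion, recording in Q the position of each new cell.

After inserting 2: P = [[2]].
After inserting 5: P = [[2, 5]].
After inserting 1: P = [[1, 5], [2]].
After inserting 4: P = [[1, 4], [2, 5]].
After inserting 3: P = [[1, 3], [2, 4], [5]].

So P = [[1, 3], [2, 4], [5]], Q = [[1, 2], [3, 4], [5]].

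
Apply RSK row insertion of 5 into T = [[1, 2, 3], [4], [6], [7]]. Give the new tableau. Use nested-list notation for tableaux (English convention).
[[1, 2, 3, 5], [4], [6], [7]]

5 is larger than every entry of row 1, so it is appended to row 1. The new tableau is [[1, 2, 3, 5], [4], [6], [7]].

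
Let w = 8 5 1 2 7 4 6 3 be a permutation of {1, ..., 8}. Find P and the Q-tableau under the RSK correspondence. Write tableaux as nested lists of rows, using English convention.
P = [[1, 2, 3, 6], [4, 7], [5], [8]], Q = [[1, 4, 5, 7], [2, 6], [3], [8]]

Insert each entry of the permutation into P by Schensted row insertion, recording in Q the position of each new cell.

Insert 8: appended to row 1. P = [[8]], Q = [[1]].
Insert 5: 5 bumps 8 from row 1; 8 starts row 2. P = [[5], [8]], Q = [[1], [2]].
Insert 1: 1 bumps 5 from row 1; 5 bumps 8 from row 2; 8 starts row 3. P = [[1], [5], [8]], Q = [[1], [2], [3]].
Insert 2: appended to row 1. P = [[1, 2], [5], [8]], Q = [[1, 4], [2], [3]].
Insert 7: appended to row 1. P = [[1, 2, 7], [5], [8]], Q = [[1, 4, 5], [2], [3]].
Insert 4: 4 bumps 7 from row 1; 7 appends to row 2. P = [[1, 2, 4], [5, 7], [8]], Q = [[1, 4, 5], [2, 6], [3]].
Insert 6: appended to row 1. P = [[1, 2, 4, 6], [5, 7], [8]], Q = [[1, 4, 5, 7], [2, 6], [3]].
Insert 3: 3 bumps 4 from row 1; 4 bumps 5 from row 2; 5 bumps 8 from row 3; 8 starts row 4. P = [[1, 2, 3, 6], [4, 7], [5], [8]], Q = [[1, 4, 5, 7], [2, 6], [3], [8]].

So P = [[1, 2, 3, 6], [4, 7], [5], [8]], Q = [[1, 4, 5, 7], [2, 6], [3], [8]].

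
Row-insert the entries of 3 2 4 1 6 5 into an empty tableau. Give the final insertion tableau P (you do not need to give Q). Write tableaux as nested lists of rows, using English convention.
P = [[1, 4, 5], [2, 6], [3]]

After inserting 3: P = [[3]].
After inserting 2: P = [[2], [3]].
After inserting 4: P = [[2, 4], [3]].
After inserting 1: P = [[1, 4], [2], [3]].
After inserting 6: P = [[1, 4, 6], [2], [3]].
After inserting 5: P = [[1, 4, 5], [2, 6], [3]].

So P = [[1, 4, 5], [2, 6], [3]].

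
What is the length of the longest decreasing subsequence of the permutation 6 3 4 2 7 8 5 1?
4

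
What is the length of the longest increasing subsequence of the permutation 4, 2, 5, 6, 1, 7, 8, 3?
5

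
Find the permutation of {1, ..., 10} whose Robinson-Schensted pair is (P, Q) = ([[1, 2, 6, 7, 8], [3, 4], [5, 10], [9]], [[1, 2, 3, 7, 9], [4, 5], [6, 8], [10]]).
Reverse the RSK construction: for i from n down to 1, find the cell of Q containing i, remove the entry at that cell from P, and reverse-bump it up through P; the value ejected from row 1 is w(i).

Step i=10: Q has 10 at row 4, column 1; remove 9 from row 4 of P and reverse-bump: 9 enters row 3 and ejects 5; 5 enters row 2 and ejects 4; 4 enters row 1 and ejects 2. So w(10) = 2. P is now [[1, 4, 6, 7, 8], [3, 5], [9, 10]].
Step i=9: Q has 9 at row 1, column 5; remove that cell from P, ejecting 8. So w(9) = 8. P is now [[1, 4, 6, 7], [3, 5], [9, 10]].
Step i=8: Q has 8 at row 3, column 2; remove 10 from row 3 of P and reverse-bump: 10 enters row 2 and ejects 5; 5 enters row 1 and ejects 4. So w(8) = 4. P is now [[1, 5, 6, 7], [3, 10], [9]].
Step i=7: Q has 7 at row 1, column 4; remove that cell from P, ejecting 7. So w(7) = 7. P is now [[1, 5, 6], [3, 10], [9]].
Step i=6: Q has 6 at row 3, column 1; remove 9 from row 3 of P and reverse-bump: 9 enters row 2 and ejects 3; 3 enters row 1 and ejects 1. So w(6) = 1. P is now [[3, 5, 6], [9, 10]].
Step i=5: Q has 5 at row 2, column 2; remove 10 from row 2 of P and reverse-bump: 10 enters row 1 and ejects 6. So w(5) = 6. P is now [[3, 5, 10], [9]].
Step i=4: Q has 4 at row 2, column 1; remove 9 from row 2 of P and reverse-bump: 9 enters row 1 and ejects 5. So w(4) = 5. P is now [[3, 9, 10]].
Step i=3: Q has 3 at row 1, column 3; remove that cell from P, ejecting 10. So w(3) = 10. P is now [[3, 9]].
Step i=2: Q has 2 at row 1, column 2; remove that cell from P, ejecting 9. So w(2) = 9. P is now [[3]].
Step i=1: Q has 1 at row 1, column 1; remove that cell from P, ejecting 3. So w(1) = 3. P is now [].

So w = 3 9 10 5 6 1 7 4 8 2.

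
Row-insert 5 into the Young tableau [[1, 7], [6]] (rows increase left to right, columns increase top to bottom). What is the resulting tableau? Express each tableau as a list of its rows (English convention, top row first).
In row 1, 5 replaces 7 (the leftmost entry greater than 5); 7 is bumped to row 2. 7 is appended to row 2. The new tableau is [[1, 5], [6, 7]].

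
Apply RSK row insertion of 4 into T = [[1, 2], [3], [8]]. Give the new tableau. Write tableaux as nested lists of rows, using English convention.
4 is larger than every entry of row 1, so it is appended to row 1. The new tableau is [[1, 2, 4], [3], [8]].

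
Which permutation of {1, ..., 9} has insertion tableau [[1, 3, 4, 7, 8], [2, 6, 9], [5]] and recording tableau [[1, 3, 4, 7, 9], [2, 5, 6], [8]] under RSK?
Reverse the RSK construction: for i from n down to 1, find the cell of Q containing i, remove the entry at that cell from P, and reverse-bump it up through P; the value ejected from row 1 is w(i).

Step i=9: Q has 9 at row 1, column 5; remove that cell from P, ejecting 8. So w(9) = 8. P is now [[1, 3, 4, 7], [2, 6, 9], [5]].
Step i=8: Q has 8 at row 3, column 1; remove 5 from row 3 of P and reverse-bump: 5 enters row 2 and ejects 2; 2 enters row 1 and ejects 1. So w(8) = 1. P is now [[2, 3, 4, 7], [5, 6, 9]].
Step i=7: Q has 7 at row 1, column 4; remove that cell from P, ejecting 7. So w(7) = 7. P is now [[2, 3, 4], [5, 6, 9]].
Step i=6: Q has 6 at row 2, column 3; remove 9 from row 2 of P and reverse-bump: 9 enters row 1 and ejects 4. So w(6) = 4. P is now [[2, 3, 9], [5, 6]].
Step i=5: Q has 5 at row 2, column 2; remove 6 from row 2 of P and reverse-bump: 6 enters row 1 and ejects 3. So w(5) = 3. P is now [[2, 6, 9], [5]].
Step i=4: Q has 4 at row 1, column 3; remove that cell from P, ejecting 9. So w(4) = 9. P is now [[2, 6], [5]].
Step i=3: Q has 3 at row 1, column 2; remove that cell from P, ejecting 6. So w(3) = 6. P is now [[2], [5]].
Step i=2: Q has 2 at row 2, column 1; remove 5 from row 2 of P and reverse-bump: 5 enters row 1 and ejects 2. So w(2) = 2. P is now [[5]].
Step i=1: Q has 1 at row 1, column 1; remove that cell from P, ejecting 5. So w(1) = 5. P is now [].

So w = 5 2 6 9 3 4 7 1 8.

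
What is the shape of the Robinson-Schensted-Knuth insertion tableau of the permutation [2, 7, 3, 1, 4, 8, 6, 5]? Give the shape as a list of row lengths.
Row-insert each entry into an empty tableau.

After inserting 2: P = [[2]].
After inserting 7: P = [[2, 7]].
After inserting 3: P = [[2, 3], [7]].
After inserting 1: P = [[1, 3], [2], [7]].
After inserting 4: P = [[1, 3, 4], [2], [7]].
After inserting 8: P = [[1, 3, 4, 8], [2], [7]].
After inserting 6: P = [[1, 3, 4, 6], [2, 8], [7]].
After inserting 5: P = [[1, 3, 4, 5], [2, 6], [7, 8]].

The final insertion tableau P = [[1, 3, 4, 5], [2, 6], [7, 8]] has shape [4, 2, 2].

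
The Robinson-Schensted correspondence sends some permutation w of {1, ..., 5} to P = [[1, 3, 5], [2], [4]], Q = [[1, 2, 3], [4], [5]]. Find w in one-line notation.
2 4 5 3 1

Reverse the RSK construction: for i from n down to 1, find the cell of Q containing i, remove the entry at that cell from P, and reverse-bump it up through P; the value ejected from row 1 is w(i).

Step i=5: Q has 5 at row 3, column 1; remove 4 from row 3 of P and reverse-bump: 4 enters row 2 and ejects 2; 2 enters row 1 and ejects 1. So w(5) = 1. P is now [[2, 3, 5], [4]].
Step i=4: Q has 4 at row 2, column 1; remove 4 from row 2 of P and reverse-bump: 4 enters row 1 and ejects 3. So w(4) = 3. P is now [[2, 4, 5]].
Step i=3: Q has 3 at row 1, column 3; remove that cell from P, ejecting 5. So w(3) = 5. P is now [[2, 4]].
Step i=2: Q has 2 at row 1, column 2; remove that cell from P, ejecting 4. So w(2) = 4. P is now [[2]].
Step i=1: Q has 1 at row 1, column 1; remove that cell from P, ejecting 2. So w(1) = 2. P is now [].

So w = 2 4 5 3 1.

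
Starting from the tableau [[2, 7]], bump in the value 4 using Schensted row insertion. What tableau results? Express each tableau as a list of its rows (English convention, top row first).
In row 1, 4 replaces 7 (the leftmost entry greater than 4); 7 is bumped to row 2. 7 starts a new row 2. The new tableau is [[2, 4], [7]].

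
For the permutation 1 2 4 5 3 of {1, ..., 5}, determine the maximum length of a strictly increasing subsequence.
4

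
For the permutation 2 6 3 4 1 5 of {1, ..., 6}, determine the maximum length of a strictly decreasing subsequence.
3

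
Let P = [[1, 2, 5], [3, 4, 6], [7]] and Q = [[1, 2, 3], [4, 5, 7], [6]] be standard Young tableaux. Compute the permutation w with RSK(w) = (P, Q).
Reverse the RSK construction: for i from n down to 1, find the cell of Q containing i, remove the entry at that cell from P, and reverse-bump it up through P; the value ejected from row 1 is w(i).

Step i=7: Q has 7 at row 2, column 3; remove 6 from row 2 of P and reverse-bump: 6 enters row 1 and ejects 5. So w(7) = 5. P is now [[1, 2, 6], [3, 4], [7]].
Step i=6: Q has 6 at row 3, column 1; remove 7 from row 3 of P and reverse-bump: 7 enters row 2 and ejects 4; 4 enters row 1 and ejects 2. So w(6) = 2. P is now [[1, 4, 6], [3, 7]].
Step i=5: Q has 5 at row 2, column 2; remove 7 from row 2 of P and reverse-bump: 7 enters row 1 and ejects 6. So w(5) = 6. P is now [[1, 4, 7], [3]].
Step i=4: Q has 4 at row 2, column 1; remove 3 from row 2 of P and reverse-bump: 3 enters row 1 and ejects 1. So w(4) = 1. P is now [[3, 4, 7]].
Step i=3: Q has 3 at row 1, column 3; remove that cell from P, ejecting 7. So w(3) = 7. P is now [[3, 4]].
Step i=2: Q has 2 at row 1, column 2; remove that cell from P, ejecting 4. So w(2) = 4. P is now [[3]].
Step i=1: Q has 1 at row 1, column 1; remove that cell from P, ejecting 3. So w(1) = 3. P is now [].

So w = 3 4 7 1 6 2 5.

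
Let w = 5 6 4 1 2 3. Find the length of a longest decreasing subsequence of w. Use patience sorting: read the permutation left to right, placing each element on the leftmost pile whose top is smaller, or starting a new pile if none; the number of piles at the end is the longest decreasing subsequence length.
3

5: new pile. tops = [5]
6: onto pile 1 (replacing 5). tops = [6]
4: new pile. tops = [6, 4]
1: new pile. tops = [6, 4, 1]
2: onto pile 3 (replacing 1). tops = [6, 4, 2]
3: onto pile 3 (replacing 2). tops = [6, 4, 3]

3 piles, so the longest decreasing subsequence has length 3.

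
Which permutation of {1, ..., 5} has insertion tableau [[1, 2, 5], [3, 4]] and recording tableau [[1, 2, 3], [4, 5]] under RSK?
3 4 5 1 2

Reverse the RSK construction: for i from n down to 1, find the cell of Q containing i, remove the entry at that cell from P, and reverse-bump it up through P; the value ejected from row 1 is w(i).

Step i=5: Q has 5 at row 2, column 2; remove 4 from row 2 of P and reverse-bump: 4 enters row 1 and ejects 2. So w(5) = 2. P is now [[1, 4, 5], [3]].
Step i=4: Q has 4 at row 2, column 1; remove 3 from row 2 of P and reverse-bump: 3 enters row 1 and ejects 1. So w(4) = 1. P is now [[3, 4, 5]].
Step i=3: Q has 3 at row 1, column 3; remove that cell from P, ejecting 5. So w(3) = 5. P is now [[3, 4]].
Step i=2: Q has 2 at row 1, column 2; remove that cell from P, ejecting 4. So w(2) = 4. P is now [[3]].
Step i=1: Q has 1 at row 1, column 1; remove that cell from P, ejecting 3. So w(1) = 3. P is now [].

So w = 3 4 5 1 2.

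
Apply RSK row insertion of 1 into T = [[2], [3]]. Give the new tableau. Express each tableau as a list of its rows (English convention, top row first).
[[1], [2], [3]]

In row 1, 1 replaces 2 (the leftmost entry greater than 1); 2 is bumped to row 2. In row 2, 2 replaces 3 (the leftmost entry greater than 2); 3 is bumped to row 3. 3 starts a new row 3. The new tableau is [[1], [2], [3]].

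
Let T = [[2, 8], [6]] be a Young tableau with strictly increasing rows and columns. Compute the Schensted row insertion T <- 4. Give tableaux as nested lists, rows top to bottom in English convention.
[[2, 4], [6, 8]]

In row 1, 4 replaces 8 (the leftmost entry greater than 4); 8 is bumped to row 2. 8 is appended to row 2. The new tableau is [[2, 4], [6, 8]].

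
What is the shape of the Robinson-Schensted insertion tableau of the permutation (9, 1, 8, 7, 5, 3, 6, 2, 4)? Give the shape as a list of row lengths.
Row-insert each entry into an empty tableau.

After inserting 9: P = [[9]].
After inserting 1: P = [[1], [9]].
After inserting 8: P = [[1, 8], [9]].
After inserting 7: P = [[1, 7], [8], [9]].
After inserting 5: P = [[1, 5], [7], [8], [9]].
After inserting 3: P = [[1, 3], [5], [7], [8], [9]].
After inserting 6: P = [[1, 3, 6], [5], [7], [8], [9]].
After inserting 2: P = [[1, 2, 6], [3], [5], [7], [8], [9]].
After inserting 4: P = [[1, 2, 4], [3, 6], [5], [7], [8], [9]].

The final insertion tableau P = [[1, 2, 4], [3, 6], [5], [7], [8], [9]] has shape [3, 2, 1, 1, 1, 1].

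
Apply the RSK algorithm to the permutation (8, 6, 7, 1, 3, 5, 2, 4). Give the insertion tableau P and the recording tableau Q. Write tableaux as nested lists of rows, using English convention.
P = [[1, 2, 4], [3, 5], [6, 7], [8]], Q = [[1, 3, 6], [2, 5], [4, 8], [7]]

Insert each entry of the permutation into P by Schensted row insertion, recording in Q the position of each new cell.

Insert 8: appended to row 1. P = [[8]].
Insert 6: 6 bumps 8 from row 1; 8 starts row 2. P = [[6], [8]].
Insert 7: appended to row 1. P = [[6, 7], [8]].
Insert 1: 1 bumps 6 from row 1; 6 bumps 8 from row 2; 8 starts row 3. P = [[1, 7], [6], [8]].
Insert 3: 3 bumps 7 from row 1; 7 appends to row 2. P = [[1, 3], [6, 7], [8]].
Insert 5: appended to row 1. P = [[1, 3, 5], [6, 7], [8]].
Insert 2: 2 bumps 3 from row 1; 3 bumps 6 from row 2; 6 bumps 8 from row 3; 8 starts row 4. P = [[1, 2, 5], [3, 7], [6], [8]].
Insert 4: 4 bumps 5 from row 1; 5 bumps 7 from row 2; 7 appends to row 3. P = [[1, 2, 4], [3, 5], [6, 7], [8]].

So P = [[1, 2, 4], [3, 5], [6, 7], [8]], Q = [[1, 3, 6], [2, 5], [4, 8], [7]].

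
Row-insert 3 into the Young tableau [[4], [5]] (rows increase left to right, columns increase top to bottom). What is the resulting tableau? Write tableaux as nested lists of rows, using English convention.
In row 1, 3 replaces 4 (the leftmost entry greater than 3); 4 is bumped to row 2. In row 2, 4 replaces 5 (the leftmost entry greater than 4); 5 is bumped to row 3. 5 starts a new row 3. The new tableau is [[3], [4], [5]].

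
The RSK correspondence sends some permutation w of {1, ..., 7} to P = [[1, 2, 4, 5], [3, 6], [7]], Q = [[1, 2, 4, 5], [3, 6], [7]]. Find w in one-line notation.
Reverse RSK: for i = n, n-1, ..., 1, locate i in Q, remove the corresponding corner cell from P, and reverse-bump its entry up through P; the value ejected from row 1 is w(i).

So w = 1 3 2 4 7 6 5.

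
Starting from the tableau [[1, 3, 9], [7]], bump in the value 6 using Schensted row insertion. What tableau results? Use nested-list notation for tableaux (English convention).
[[1, 3, 6], [7, 9]]

In row 1, 6 replaces 9 (the leftmost entry greater than 6); 9 is bumped to row 2. 9 is appended to row 2. The new tableau is [[1, 3, 6], [7, 9]].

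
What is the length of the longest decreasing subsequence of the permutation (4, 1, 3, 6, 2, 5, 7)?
3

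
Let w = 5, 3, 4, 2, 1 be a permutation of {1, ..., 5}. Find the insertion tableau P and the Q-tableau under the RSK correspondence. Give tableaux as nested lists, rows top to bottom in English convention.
Insert each entry of the permutation into P by Schensted row insertion, recording in Q the position of each new cell.

Insert 5: appended to row 1. P = [[5]], Q = [[1]].
Insert 3: 3 bumps 5 from row 1; 5 starts row 2. P = [[3], [5]], Q = [[1], [2]].
Insert 4: appended to row 1. P = [[3, 4], [5]], Q = [[1, 3], [2]].
Insert 2: 2 bumps 3 from row 1; 3 bumps 5 from row 2; 5 starts row 3. P = [[2, 4], [3], [5]], Q = [[1, 3], [2], [4]].
Insert 1: 1 bumps 2 from row 1; 2 bumps 3 from row 2; 3 bumps 5 from row 3; 5 starts row 4. P = [[1, 4], [2], [3], [5]], Q = [[1, 3], [2], [4], [5]].

So P = [[1, 4], [2], [3], [5]], Q = [[1, 3], [2], [4], [5]].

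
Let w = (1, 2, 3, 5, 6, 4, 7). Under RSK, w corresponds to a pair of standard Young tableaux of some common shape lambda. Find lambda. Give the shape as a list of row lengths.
Row-insert each entry into an empty tableau.

After inserting 1: P = [[1]].
After inserting 2: P = [[1, 2]].
After inserting 3: P = [[1, 2, 3]].
After inserting 5: P = [[1, 2, 3, 5]].
After inserting 6: P = [[1, 2, 3, 5, 6]].
After inserting 4: P = [[1, 2, 3, 4, 6], [5]].
After inserting 7: P = [[1, 2, 3, 4, 6, 7], [5]].

The final insertion tableau P = [[1, 2, 3, 4, 6, 7], [5]] has shape [6, 1].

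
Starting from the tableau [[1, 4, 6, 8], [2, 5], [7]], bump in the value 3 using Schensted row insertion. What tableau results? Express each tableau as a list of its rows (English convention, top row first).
In row 1, 3 replaces 4 (the leftmost entry greater than 3); 4 is bumped to row 2. In row 2, 4 replaces 5 (the leftmost entry greater than 4); 5 is bumped to row 3. In row 3, 5 replaces 7 (the leftmost entry greater than 5); 7 is bumped to row 4. 7 starts a new row 4. The new tableau is [[1, 3, 6, 8], [2, 4], [5], [7]].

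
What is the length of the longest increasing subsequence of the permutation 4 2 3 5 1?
3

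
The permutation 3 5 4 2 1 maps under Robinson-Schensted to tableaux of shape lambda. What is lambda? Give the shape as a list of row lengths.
[2, 1, 1, 1]

RSK row insertion gives P = [[1, 4], [2], [3], [5]], which has shape [2, 1, 1, 1].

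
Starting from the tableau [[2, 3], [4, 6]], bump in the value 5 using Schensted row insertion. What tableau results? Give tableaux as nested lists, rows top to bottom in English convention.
[[2, 3, 5], [4, 6]]

5 is larger than every entry of row 1, so it is appended to row 1. The new tableau is [[2, 3, 5], [4, 6]].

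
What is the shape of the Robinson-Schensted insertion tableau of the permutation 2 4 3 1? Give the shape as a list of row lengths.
Row-insert each entry into an empty tableau.

After inserting 2: P = [[2]].
After inserting 4: P = [[2, 4]].
After inserting 3: P = [[2, 3], [4]].
After inserting 1: P = [[1, 3], [2], [4]].

The final insertion tableau P = [[1, 3], [2], [4]] has shape [2, 1, 1].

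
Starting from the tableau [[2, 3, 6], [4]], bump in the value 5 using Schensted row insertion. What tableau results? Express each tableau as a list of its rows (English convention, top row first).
[[2, 3, 5], [4, 6]]

In row 1, 5 replaces 6 (the leftmost entry greater than 5); 6 is bumped to row 2. 6 is appended to row 2. The new tableau is [[2, 3, 5], [4, 6]].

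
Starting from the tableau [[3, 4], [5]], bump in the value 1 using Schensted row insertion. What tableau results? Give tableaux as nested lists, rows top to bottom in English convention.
In row 1, 1 replaces 3 (the leftmost entry greater than 1); 3 is bumped to row 2. In row 2, 3 replaces 5 (the leftmost entry greater than 3); 5 is bumped to row 3. 5 starts a new row 3. The new tableau is [[1, 4], [3], [5]].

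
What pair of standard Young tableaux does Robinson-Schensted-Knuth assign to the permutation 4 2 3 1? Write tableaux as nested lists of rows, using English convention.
Insert each entry of the permutation into P by Schensted row insertion, recording in Q the position of each new cell.

After inserting 4: P = [[4]].
After inserting 2: P = [[2], [4]].
After inserting 3: P = [[2, 3], [4]].
After inserting 1: P = [[1, 3], [2], [4]].

So P = [[1, 3], [2], [4]], Q = [[1, 3], [2], [4]].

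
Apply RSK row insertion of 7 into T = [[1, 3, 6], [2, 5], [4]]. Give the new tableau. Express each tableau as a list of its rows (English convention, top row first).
[[1, 3, 6, 7], [2, 5], [4]]

7 is larger than every entry of row 1, so it is appended to row 1. The new tableau is [[1, 3, 6, 7], [2, 5], [4]].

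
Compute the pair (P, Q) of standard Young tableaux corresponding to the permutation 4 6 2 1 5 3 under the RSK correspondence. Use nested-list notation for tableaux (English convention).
Insert each entry of the permutation into P by Schensted row insertion, recording in Q the position of each new cell.

Insert 4: appended to row 1. P = [[4]], Q = [[1]].
Insert 6: appended to row 1. P = [[4, 6]], Q = [[1, 2]].
Insert 2: 2 bumps 4 from row 1; 4 starts row 2. P = [[2, 6], [4]], Q = [[1, 2], [3]].
Insert 1: 1 bumps 2 from row 1; 2 bumps 4 from row 2; 4 starts row 3. P = [[1, 6], [2], [4]], Q = [[1, 2], [3], [4]].
Insert 5: 5 bumps 6 from row 1; 6 appends to row 2. P = [[1, 5], [2, 6], [4]], Q = [[1, 2], [3, 5], [4]].
Insert 3: 3 bumps 5 from row 1; 5 bumps 6 from row 2; 6 appends to row 3. P = [[1, 3], [2, 5], [4, 6]], Q = [[1, 2], [3, 5], [4, 6]].

So P = [[1, 3], [2, 5], [4, 6]], Q = [[1, 2], [3, 5], [4, 6]].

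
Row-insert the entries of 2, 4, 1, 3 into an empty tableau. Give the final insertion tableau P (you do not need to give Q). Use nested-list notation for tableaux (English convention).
P = [[1, 3], [2, 4]]

After inserting 2: P = [[2]].
After inserting 4: P = [[2, 4]].
After inserting 1: P = [[1, 4], [2]].
After inserting 3: P = [[1, 3], [2, 4]].

So P = [[1, 3], [2, 4]].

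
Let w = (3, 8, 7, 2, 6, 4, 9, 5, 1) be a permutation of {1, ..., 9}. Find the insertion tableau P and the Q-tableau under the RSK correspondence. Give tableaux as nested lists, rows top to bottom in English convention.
Insert each entry of the permutation into P by Schensted row insertion, recording in Q the position of each new cell.

Insert 3: appended to row 1. P = [[3]].
Insert 8: appended to row 1. P = [[3, 8]].
Insert 7: 7 bumps 8 from row 1; 8 starts row 2. P = [[3, 7], [8]].
Insert 2: 2 bumps 3 from row 1; 3 bumps 8 from row 2; 8 starts row 3. P = [[2, 7], [3], [8]].
Insert 6: 6 bumps 7 from row 1; 7 appends to row 2. P = [[2, 6], [3, 7], [8]].
Insert 4: 4 bumps 6 from row 1; 6 bumps 7 from row 2; 7 bumps 8 from row 3; 8 starts row 4. P = [[2, 4], [3, 6], [7], [8]].
Insert 9: appended to row 1. P = [[2, 4, 9], [3, 6], [7], [8]].
Insert 5: 5 bumps 9 from row 1; 9 appends to row 2. P = [[2, 4, 5], [3, 6, 9], [7], [8]].
Insert 1: 1 bumps 2 from row 1; 2 bumps 3 from row 2; 3 bumps 7 from row 3; 7 bumps 8 from row 4; 8 starts row 5. P = [[1, 4, 5], [2, 6, 9], [3], [7], [8]].

So P = [[1, 4, 5], [2, 6, 9], [3], [7], [8]], Q = [[1, 2, 7], [3, 5, 8], [4], [6], [9]].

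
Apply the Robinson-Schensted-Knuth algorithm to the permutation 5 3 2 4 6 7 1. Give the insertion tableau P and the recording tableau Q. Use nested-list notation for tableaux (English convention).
P = [[1, 4, 6, 7], [2], [3], [5]], Q = [[1, 4, 5, 6], [2], [3], [7]]

Insert each entry of the permutation into P by Schensted row insertion, recording in Q the position of each new cell.

Insert 5: appended to row 1. P = [[5]].
Insert 3: 3 bumps 5 from row 1; 5 starts row 2. P = [[3], [5]].
Insert 2: 2 bumps 3 from row 1; 3 bumps 5 from row 2; 5 starts row 3. P = [[2], [3], [5]].
Insert 4: appended to row 1. P = [[2, 4], [3], [5]].
Insert 6: appended to row 1. P = [[2, 4, 6], [3], [5]].
Insert 7: appended to row 1. P = [[2, 4, 6, 7], [3], [5]].
Insert 1: 1 bumps 2 from row 1; 2 bumps 3 from row 2; 3 bumps 5 from row 3; 5 starts row 4. P = [[1, 4, 6, 7], [2], [3], [5]].

So P = [[1, 4, 6, 7], [2], [3], [5]], Q = [[1, 4, 5, 6], [2], [3], [7]].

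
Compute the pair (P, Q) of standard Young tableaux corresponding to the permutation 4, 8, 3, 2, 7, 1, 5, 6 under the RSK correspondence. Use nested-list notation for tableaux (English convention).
P = [[1, 5, 6], [2, 7], [3, 8], [4]], Q = [[1, 2, 8], [3, 5], [4, 7], [6]]

Insert each entry of the permutation into P by Schensted row insertion, recording in Q the position of each new cell.

Insert 4: appended to row 1. P = [[4]].
Insert 8: appended to row 1. P = [[4, 8]].
Insert 3: 3 bumps 4 from row 1; 4 starts row 2. P = [[3, 8], [4]].
Insert 2: 2 bumps 3 from row 1; 3 bumps 4 from row 2; 4 starts row 3. P = [[2, 8], [3], [4]].
Insert 7: 7 bumps 8 from row 1; 8 appends to row 2. P = [[2, 7], [3, 8], [4]].
Insert 1: 1 bumps 2 from row 1; 2 bumps 3 from row 2; 3 bumps 4 from row 3; 4 starts row 4. P = [[1, 7], [2, 8], [3], [4]].
Insert 5: 5 bumps 7 from row 1; 7 bumps 8 from row 2; 8 appends to row 3. P = [[1, 5], [2, 7], [3, 8], [4]].
Insert 6: appended to row 1. P = [[1, 5, 6], [2, 7], [3, 8], [4]].

So P = [[1, 5, 6], [2, 7], [3, 8], [4]], Q = [[1, 2, 8], [3, 5], [4, 7], [6]].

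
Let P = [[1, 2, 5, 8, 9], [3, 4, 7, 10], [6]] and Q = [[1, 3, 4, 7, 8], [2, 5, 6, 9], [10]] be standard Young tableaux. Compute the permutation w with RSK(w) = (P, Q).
Reverse the RSK construction: for i from n down to 1, find the cell of Q containing i, remove the entry at that cell from P, and reverse-bump it up through P; the value ejected from row 1 is w(i).

Step i=10: Q has 10 at row 3, column 1; remove 6 from row 3 of P and reverse-bump: 6 enters row 2 and ejects 4; 4 enters row 1 and ejects 2. So w(10) = 2. P is now [[1, 4, 5, 8, 9], [3, 6, 7, 10]].
Step i=9: Q has 9 at row 2, column 4; remove 10 from row 2 of P and reverse-bump: 10 enters row 1 and ejects 9. So w(9) = 9. P is now [[1, 4, 5, 8, 10], [3, 6, 7]].
Step i=8: Q has 8 at row 1, column 5; remove that cell from P, ejecting 10. So w(8) = 10. P is now [[1, 4, 5, 8], [3, 6, 7]].
Step i=7: Q has 7 at row 1, column 4; remove that cell from P, ejecting 8. So w(7) = 8. P is now [[1, 4, 5], [3, 6, 7]].
Step i=6: Q has 6 at row 2, column 3; remove 7 from row 2 of P and reverse-bump: 7 enters row 1 and ejects 5. So w(6) = 5. P is now [[1, 4, 7], [3, 6]].
Step i=5: Q has 5 at row 2, column 2; remove 6 from row 2 of P and reverse-bump: 6 enters row 1 and ejects 4. So w(5) = 4. P is now [[1, 6, 7], [3]].
Step i=4: Q has 4 at row 1, column 3; remove that cell from P, ejecting 7. So w(4) = 7. P is now [[1, 6], [3]].
Step i=3: Q has 3 at row 1, column 2; remove that cell from P, ejecting 6. So w(3) = 6. P is now [[1], [3]].
Step i=2: Q has 2 at row 2, column 1; remove 3 from row 2 of P and reverse-bump: 3 enters row 1 and ejects 1. So w(2) = 1. P is now [[3]].
Step i=1: Q has 1 at row 1, column 1; remove that cell from P, ejecting 3. So w(1) = 3. P is now [].

So w = 3 1 6 7 4 5 8 10 9 2.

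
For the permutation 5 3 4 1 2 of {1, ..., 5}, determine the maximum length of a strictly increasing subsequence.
2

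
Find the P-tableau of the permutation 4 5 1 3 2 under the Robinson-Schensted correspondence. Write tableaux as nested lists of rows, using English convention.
P = [[1, 2], [3, 5], [4]]

Insert 4: appended to row 1. P = [[4]].
Insert 5: appended to row 1. P = [[4, 5]].
Insert 1: 1 bumps 4 from row 1; 4 starts row 2. P = [[1, 5], [4]].
Insert 3: 3 bumps 5 from row 1; 5 appends to row 2. P = [[1, 3], [4, 5]].
Insert 2: 2 bumps 3 from row 1; 3 bumps 4 from row 2; 4 starts row 3. P = [[1, 2], [3, 5], [4]].

So P = [[1, 2], [3, 5], [4]].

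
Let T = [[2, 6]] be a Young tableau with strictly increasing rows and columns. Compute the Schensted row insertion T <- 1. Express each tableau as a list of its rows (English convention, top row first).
[[1, 6], [2]]

In row 1, 1 replaces 2 (the leftmost entry greater than 1); 2 is bumped to row 2. 2 starts a new row 2. The new tableau is [[1, 6], [2]].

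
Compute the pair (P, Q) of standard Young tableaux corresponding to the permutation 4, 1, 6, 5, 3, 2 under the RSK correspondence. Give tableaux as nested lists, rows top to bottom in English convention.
Insert each entry of the permutation into P by Schensted row insertion, recording in Q the position of each new cell.

Insert 4: appended to row 1. P = [[4]].
Insert 1: 1 bumps 4 from row 1; 4 starts row 2. P = [[1], [4]].
Insert 6: appended to row 1. P = [[1, 6], [4]].
Insert 5: 5 bumps 6 from row 1; 6 appends to row 2. P = [[1, 5], [4, 6]].
Insert 3: 3 bumps 5 from row 1; 5 bumps 6 from row 2; 6 starts row 3. P = [[1, 3], [4, 5], [6]].
Insert 2: 2 bumps 3 from row 1; 3 bumps 4 from row 2; 4 bumps 6 from row 3; 6 starts row 4. P = [[1, 2], [3, 5], [4], [6]].

So P = [[1, 2], [3, 5], [4], [6]], Q = [[1, 3], [2, 4], [5], [6]].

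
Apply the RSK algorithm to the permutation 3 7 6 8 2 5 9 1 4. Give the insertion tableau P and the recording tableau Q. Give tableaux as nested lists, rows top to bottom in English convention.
Insert each entry of the permutation into P by Schensted row insertion, recording in Q the position of each new cell.

After inserting 3: P = [[3]].
After inserting 7: P = [[3, 7]].
After inserting 6: P = [[3, 6], [7]].
After inserting 8: P = [[3, 6, 8], [7]].
After inserting 2: P = [[2, 6, 8], [3], [7]].
After inserting 5: P = [[2, 5, 8], [3, 6], [7]].
After inserting 9: P = [[2, 5, 8, 9], [3, 6], [7]].
After inserting 1: P = [[1, 5, 8, 9], [2, 6], [3], [7]].
After inserting 4: P = [[1, 4, 8, 9], [2, 5], [3, 6], [7]].

So P = [[1, 4, 8, 9], [2, 5], [3, 6], [7]], Q = [[1, 2, 4, 7], [3, 6], [5, 9], [8]].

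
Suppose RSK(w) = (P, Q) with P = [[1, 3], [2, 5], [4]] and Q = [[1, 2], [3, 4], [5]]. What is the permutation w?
Reverse the RSK construction: for i from n down to 1, find the cell of Q containing i, remove the entry at that cell from P, and reverse-bump it up through P; the value ejected from row 1 is w(i).

Step i=5: Q has 5 at row 3, column 1; remove 4 from row 3 of P and reverse-bump: 4 enters row 2 and ejects 2; 2 enters row 1 and ejects 1. So w(5) = 1. P is now [[2, 3], [4, 5]].
Step i=4: Q has 4 at row 2, column 2; remove 5 from row 2 of P and reverse-bump: 5 enters row 1 and ejects 3. So w(4) = 3. P is now [[2, 5], [4]].
Step i=3: Q has 3 at row 2, column 1; remove 4 from row 2 of P and reverse-bump: 4 enters row 1 and ejects 2. So w(3) = 2. P is now [[4, 5]].
Step i=2: Q has 2 at row 1, column 2; remove that cell from P, ejecting 5. So w(2) = 5. P is now [[4]].
Step i=1: Q has 1 at row 1, column 1; remove that cell from P, ejecting 4. So w(1) = 4. P is now [].

So w = 4 5 2 3 1.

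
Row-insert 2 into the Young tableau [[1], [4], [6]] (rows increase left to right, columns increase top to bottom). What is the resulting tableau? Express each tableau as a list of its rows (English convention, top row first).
2 is larger than every entry of row 1, so it is appended to row 1. The new tableau is [[1, 2], [4], [6]].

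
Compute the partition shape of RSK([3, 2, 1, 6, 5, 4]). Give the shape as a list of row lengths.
[2, 2, 2]

RSK row insertion gives P = [[1, 4], [2, 5], [3, 6]], which has shape [2, 2, 2].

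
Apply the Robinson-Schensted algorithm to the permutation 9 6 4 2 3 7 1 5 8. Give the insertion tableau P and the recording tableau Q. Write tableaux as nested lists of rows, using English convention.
P = [[1, 3, 5, 8], [2, 7], [4], [6], [9]], Q = [[1, 5, 6, 9], [2, 8], [3], [4], [7]]

Insert each entry of the permutation into P by Schensted row insertion, recording in Q the position of each new cell.

Insert 9: appended to row 1. P = [[9]].
Insert 6: 6 bumps 9 from row 1; 9 starts row 2. P = [[6], [9]].
Insert 4: 4 bumps 6 from row 1; 6 bumps 9 from row 2; 9 starts row 3. P = [[4], [6], [9]].
Insert 2: 2 bumps 4 from row 1; 4 bumps 6 from row 2; 6 bumps 9 from row 3; 9 starts row 4. P = [[2], [4], [6], [9]].
Insert 3: appended to row 1. P = [[2, 3], [4], [6], [9]].
Insert 7: appended to row 1. P = [[2, 3, 7], [4], [6], [9]].
Insert 1: 1 bumps 2 from row 1; 2 bumps 4 from row 2; 4 bumps 6 from row 3; 6 bumps 9 from row 4; 9 starts row 5. P = [[1, 3, 7], [2], [4], [6], [9]].
Insert 5: 5 bumps 7 from row 1; 7 appends to row 2. P = [[1, 3, 5], [2, 7], [4], [6], [9]].
Insert 8: appended to row 1. P = [[1, 3, 5, 8], [2, 7], [4], [6], [9]].

So P = [[1, 3, 5, 8], [2, 7], [4], [6], [9]], Q = [[1, 5, 6, 9], [2, 8], [3], [4], [7]].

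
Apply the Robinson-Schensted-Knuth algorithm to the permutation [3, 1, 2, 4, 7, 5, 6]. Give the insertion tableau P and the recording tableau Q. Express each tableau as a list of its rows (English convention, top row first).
Insert each entry of the permutation into P by Schensted row insertion, recording in Q the position of each new cell.

Insert 3: appended to row 1. P = [[3]].
Insert 1: 1 bumps 3 from row 1; 3 starts row 2. P = [[1], [3]].
Insert 2: appended to row 1. P = [[1, 2], [3]].
Insert 4: appended to row 1. P = [[1, 2, 4], [3]].
Insert 7: appended to row 1. P = [[1, 2, 4, 7], [3]].
Insert 5: 5 bumps 7 from row 1; 7 appends to row 2. P = [[1, 2, 4, 5], [3, 7]].
Insert 6: appended to row 1. P = [[1, 2, 4, 5, 6], [3, 7]].

So P = [[1, 2, 4, 5, 6], [3, 7]], Q = [[1, 3, 4, 5, 7], [2, 6]].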